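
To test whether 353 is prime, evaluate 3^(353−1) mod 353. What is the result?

1

3^1 ≡ 3 (mod 353)
3^2 ≡ 3^2 = 9 ≡ 9 (mod 353)
3^4 ≡ 9^2 = 81 ≡ 81 (mod 353)
3^8 ≡ 81^2 = 6561 ≡ 207 (mod 353)
3^16 ≡ 207^2 = 42849 ≡ 136 (mod 353)
3^32 ≡ 136^2 = 18496 ≡ 140 (mod 353)
3^64 ≡ 140^2 = 19600 ≡ 185 (mod 353)
3^128 ≡ 185^2 = 34225 ≡ 337 (mod 353)
3^256 ≡ 337^2 = 113569 ≡ 256 (mod 353)
352 = 256 + 64 + 32 in binary powers of 2.
So 3^352 ≡ 256 · 185 · 140 ≡ 1 (mod 353).
Since the result is 1, base 3 gives no evidence that 353 is composite.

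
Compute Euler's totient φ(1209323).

1171368

Factor: 1209323 = 59 · 103 · 199.
φ(1209323) = (59−1) · (103−1) · (199−1) = 58 · 102 · 198 = 1171368.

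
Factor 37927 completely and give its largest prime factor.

97

37927 = 17 · 2231
2231 = 23 · 97
97 is prime.
So 37927 = 17 · 23 · 97; the largest prime factor is 97.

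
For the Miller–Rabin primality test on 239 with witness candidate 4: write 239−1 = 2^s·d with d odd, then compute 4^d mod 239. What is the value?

1

239 − 1 = 238 = 2^1 · 119, so d = 119.
4^1 ≡ 4 (mod 239)
4^2 ≡ 4^2 = 16 ≡ 16 (mod 239)
4^4 ≡ 16^2 = 256 ≡ 17 (mod 239)
4^8 ≡ 17^2 = 289 ≡ 50 (mod 239)
4^16 ≡ 50^2 = 2500 ≡ 110 (mod 239)
4^32 ≡ 110^2 = 12100 ≡ 150 (mod 239)
4^64 ≡ 150^2 = 22500 ≡ 34 (mod 239)
119 = 64 + 32 + 16 + 4 + 2 + 1 in binary powers of 2.
So 4^119 ≡ 34 · 150 · 110 · 17 · 16 · 4 ≡ 1 (mod 239).
Since 4^d ≡ 1 (mod 239), base 4 does not prove 239 composite.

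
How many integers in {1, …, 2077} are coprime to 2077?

1980

Factor: 2077 = 31 · 67.
φ(2077) = (31−1) · (67−1) = 30 · 66 = 1980.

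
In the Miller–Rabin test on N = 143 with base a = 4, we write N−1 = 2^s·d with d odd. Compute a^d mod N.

143 − 1 = 142 = 2^1 · 71, so d = 71.
4^1 ≡ 4 (mod 143)
4^2 ≡ 4^2 = 16 ≡ 16 (mod 143)
4^4 ≡ 16^2 = 256 ≡ 113 (mod 143)
4^8 ≡ 113^2 = 12769 ≡ 42 (mod 143)
4^16 ≡ 42^2 = 1764 ≡ 48 (mod 143)
4^32 ≡ 48^2 = 2304 ≡ 16 (mod 143)
4^64 ≡ 16^2 = 256 ≡ 113 (mod 143)
71 = 64 + 4 + 2 + 1 in binary powers of 2.
So 4^71 ≡ 113 · 113 · 16 · 4 ≡ 114 (mod 143).
Squaring chain: 114; never reaches −1, so base 4 is a Miller–Rabin witness that 143 is composite.

114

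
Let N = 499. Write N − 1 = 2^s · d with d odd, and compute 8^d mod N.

498

499 − 1 = 498 = 2^1 · 249, so d = 249.
8^1 ≡ 8 (mod 499)
8^2 ≡ 8^2 = 64 ≡ 64 (mod 499)
8^4 ≡ 64^2 = 4096 ≡ 104 (mod 499)
8^8 ≡ 104^2 = 10816 ≡ 337 (mod 499)
8^16 ≡ 337^2 = 113569 ≡ 296 (mod 499)
8^32 ≡ 296^2 = 87616 ≡ 291 (mod 499)
8^64 ≡ 291^2 = 84681 ≡ 350 (mod 499)
8^128 ≡ 350^2 = 122500 ≡ 245 (mod 499)
249 = 128 + 64 + 32 + 16 + 8 + 1 in binary powers of 2.
So 8^249 ≡ 245 · 350 · 291 · 296 · 337 · 8 ≡ 498 (mod 499).
Since 8^d ≡ 498 (mod 499), base 8 does not prove 499 composite.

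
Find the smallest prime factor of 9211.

61

9211 is odd.
Digit sum 13, not divisible by 3.
Ends in 1: not divisible by 5.
7: 9211 = 7·1315 + 6
11: 9211 = 11·837 + 4
13: 9211 = 13·708 + 7
17: 9211 = 17·541 + 14
19: 9211 = 19·484 + 15
23: 9211 = 23·400 + 11
29: 9211 = 29·317 + 18
31: 9211 = 31·297 + 4
37: 9211 = 37·248 + 35
41: 9211 = 41·224 + 27
43: 9211 = 43·214 + 9
47: 9211 = 47·195 + 46
53: 9211 = 53·173 + 42
59: 9211 = 59·156 + 7
61: 9211 = 61·151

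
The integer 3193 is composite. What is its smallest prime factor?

31

3193 is odd.
Digit sum 16, not divisible by 3.
Ends in 3: not divisible by 5.
7: 3193 = 7·456 + 1
11: 3193 = 11·290 + 3
13: 3193 = 13·245 + 8
17: 3193 = 17·187 + 14
19: 3193 = 19·168 + 1
23: 3193 = 23·138 + 19
29: 3193 = 29·110 + 3
31: 3193 = 31·103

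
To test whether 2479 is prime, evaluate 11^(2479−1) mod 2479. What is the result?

11^1 ≡ 11 (mod 2479)
11^2 ≡ 11^2 = 121 ≡ 121 (mod 2479)
11^4 ≡ 121^2 = 14641 ≡ 2246 (mod 2479)
11^8 ≡ 2246^2 = 5044516 ≡ 2230 (mod 2479)
11^16 ≡ 2230^2 = 4972900 ≡ 26 (mod 2479)
11^32 ≡ 26^2 = 676 ≡ 676 (mod 2479)
11^64 ≡ 676^2 = 456976 ≡ 840 (mod 2479)
11^128 ≡ 840^2 = 705600 ≡ 1564 (mod 2479)
11^256 ≡ 1564^2 = 2446096 ≡ 1802 (mod 2479)
11^512 ≡ 1802^2 = 3247204 ≡ 2193 (mod 2479)
11^1024 ≡ 2193^2 = 4809249 ≡ 2468 (mod 2479)
11^2048 ≡ 2468^2 = 6091024 ≡ 121 (mod 2479)
2478 = 2048 + 256 + 128 + 32 + 8 + 4 + 2 in binary powers of 2.
So 11^2478 ≡ 121 · 1802 · 1564 · 676 · 2230 · 2246 · 121 ≡ 1148 (mod 2479).
Since 1148 ≠ 1, base 11 is a Fermat witness: 2479 is composite.

1148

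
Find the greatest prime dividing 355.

355 = 5 · 71
71 is prime.
So 355 = 5 · 71; the largest prime factor is 71.

71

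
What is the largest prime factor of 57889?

73

57889 = 13 · 4453
4453 = 61 · 73
73 is prime.
So 57889 = 13 · 61 · 73; the largest prime factor is 73.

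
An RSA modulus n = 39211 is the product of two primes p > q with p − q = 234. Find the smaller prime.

113

Since p = q + 234, we have 39211 = q(q + 234), so q² + 234q − 39211 = 0.
Discriminant: 234² + 4·39211 = 54756 + 156844 = 211600; √211600 = 460.
q = (−234 + 460)/2 = 113, and p = q + 234 = 347.
Check: 113 · 347 = 39211.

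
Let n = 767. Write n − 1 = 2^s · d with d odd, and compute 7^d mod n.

652

767 − 1 = 766 = 2^1 · 383, so d = 383.
7^1 ≡ 7 (mod 767)
7^2 ≡ 7^2 = 49 ≡ 49 (mod 767)
7^4 ≡ 49^2 = 2401 ≡ 100 (mod 767)
7^8 ≡ 100^2 = 10000 ≡ 29 (mod 767)
7^16 ≡ 29^2 = 841 ≡ 74 (mod 767)
7^32 ≡ 74^2 = 5476 ≡ 107 (mod 767)
7^64 ≡ 107^2 = 11449 ≡ 711 (mod 767)
7^128 ≡ 711^2 = 505521 ≡ 68 (mod 767)
7^256 ≡ 68^2 = 4624 ≡ 22 (mod 767)
383 = 256 + 64 + 32 + 16 + 8 + 4 + 2 + 1 in binary powers of 2.
So 7^383 ≡ 22 · 711 · 107 · 74 · 29 · 100 · 49 · 7 ≡ 652 (mod 767).
Squaring chain: 652; never reaches −1, so base 7 is a Miller–Rabin witness that 767 is composite.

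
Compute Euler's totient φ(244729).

Factor: 244729 = 41 · 47 · 127.
φ(244729) = (41−1) · (47−1) · (127−1) = 40 · 46 · 126 = 231840.

231840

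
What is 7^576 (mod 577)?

1

7^1 ≡ 7 (mod 577)
7^2 ≡ 7^2 = 49 ≡ 49 (mod 577)
7^4 ≡ 49^2 = 2401 ≡ 93 (mod 577)
7^8 ≡ 93^2 = 8649 ≡ 571 (mod 577)
7^16 ≡ 571^2 = 326041 ≡ 36 (mod 577)
7^32 ≡ 36^2 = 1296 ≡ 142 (mod 577)
7^64 ≡ 142^2 = 20164 ≡ 546 (mod 577)
7^128 ≡ 546^2 = 298116 ≡ 384 (mod 577)
7^256 ≡ 384^2 = 147456 ≡ 321 (mod 577)
7^512 ≡ 321^2 = 103041 ≡ 335 (mod 577)
576 = 512 + 64 in binary powers of 2.
So 7^576 ≡ 335 · 546 ≡ 1 (mod 577).
Since the result is 1, base 7 gives no evidence that 577 is composite.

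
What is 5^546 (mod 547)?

5^1 ≡ 5 (mod 547)
5^2 ≡ 5^2 = 25 ≡ 25 (mod 547)
5^4 ≡ 25^2 = 625 ≡ 78 (mod 547)
5^8 ≡ 78^2 = 6084 ≡ 67 (mod 547)
5^16 ≡ 67^2 = 4489 ≡ 113 (mod 547)
5^32 ≡ 113^2 = 12769 ≡ 188 (mod 547)
5^64 ≡ 188^2 = 35344 ≡ 336 (mod 547)
5^128 ≡ 336^2 = 112896 ≡ 214 (mod 547)
5^256 ≡ 214^2 = 45796 ≡ 395 (mod 547)
5^512 ≡ 395^2 = 156025 ≡ 130 (mod 547)
546 = 512 + 32 + 2 in binary powers of 2.
So 5^546 ≡ 130 · 188 · 25 ≡ 1 (mod 547).
Since the result is 1, base 5 gives no evidence that 547 is composite.

1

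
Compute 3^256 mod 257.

1

3^1 ≡ 3 (mod 257)
3^2 ≡ 3^2 = 9 ≡ 9 (mod 257)
3^4 ≡ 9^2 = 81 ≡ 81 (mod 257)
3^8 ≡ 81^2 = 6561 ≡ 136 (mod 257)
3^16 ≡ 136^2 = 18496 ≡ 249 (mod 257)
3^32 ≡ 249^2 = 62001 ≡ 64 (mod 257)
3^64 ≡ 64^2 = 4096 ≡ 241 (mod 257)
3^128 ≡ 241^2 = 58081 ≡ 256 (mod 257)
3^256 ≡ 256^2 = 65536 ≡ 1 (mod 257)
256 = 256 in binary powers of 2.
So 3^256 ≡ 1 ≡ 1 (mod 257).
Since the result is 1, base 3 gives no evidence that 257 is composite.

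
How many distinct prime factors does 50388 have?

50388 = 2^2 · 12597
12597 = 3 · 4199
4199 = 13 · 323
323 = 17 · 19
50388 = 2^2 · 3 · 13 · 17 · 19, which has 5 distinct prime factors.

5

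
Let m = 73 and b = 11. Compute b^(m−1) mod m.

11^1 ≡ 11 (mod 73)
11^2 ≡ 11^2 = 121 ≡ 48 (mod 73)
11^4 ≡ 48^2 = 2304 ≡ 41 (mod 73)
11^8 ≡ 41^2 = 1681 ≡ 2 (mod 73)
11^16 ≡ 2^2 = 4 ≡ 4 (mod 73)
11^32 ≡ 4^2 = 16 ≡ 16 (mod 73)
11^64 ≡ 16^2 = 256 ≡ 37 (mod 73)
72 = 64 + 8 in binary powers of 2.
So 11^72 ≡ 37 · 2 ≡ 1 (mod 73).
Since the result is 1, base 11 gives no evidence that 73 is composite.

1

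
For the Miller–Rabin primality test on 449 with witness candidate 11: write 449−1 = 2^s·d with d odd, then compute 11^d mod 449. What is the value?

449 − 1 = 448 = 2^6 · 7, so d = 7.
11^1 ≡ 11 (mod 449)
11^2 ≡ 11^2 = 121 ≡ 121 (mod 449)
11^4 ≡ 121^2 = 14641 ≡ 273 (mod 449)
7 = 4 + 2 + 1 in binary powers of 2.
So 11^7 ≡ 273 · 121 · 11 ≡ 122 (mod 449).
Squaring chain: 122 → 67 → 448 → 1 → 1 → 1; reaches −1, so base 11 does not prove 449 composite.

122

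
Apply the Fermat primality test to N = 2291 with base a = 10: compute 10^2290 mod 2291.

1048

10^1 ≡ 10 (mod 2291)
10^2 ≡ 10^2 = 100 ≡ 100 (mod 2291)
10^4 ≡ 100^2 = 10000 ≡ 836 (mod 2291)
10^8 ≡ 836^2 = 698896 ≡ 141 (mod 2291)
10^16 ≡ 141^2 = 19881 ≡ 1553 (mod 2291)
10^32 ≡ 1553^2 = 2411809 ≡ 1677 (mod 2291)
10^64 ≡ 1677^2 = 2812329 ≡ 1272 (mod 2291)
10^128 ≡ 1272^2 = 1617984 ≡ 538 (mod 2291)
10^256 ≡ 538^2 = 289444 ≡ 778 (mod 2291)
10^512 ≡ 778^2 = 605284 ≡ 460 (mod 2291)
10^1024 ≡ 460^2 = 211600 ≡ 828 (mod 2291)
10^2048 ≡ 828^2 = 685584 ≡ 575 (mod 2291)
2290 = 2048 + 128 + 64 + 32 + 16 + 2 in binary powers of 2.
So 10^2290 ≡ 575 · 538 · 1272 · 1677 · 1553 · 100 ≡ 1048 (mod 2291).
Since 1048 ≠ 1, base 10 is a Fermat witness: 2291 is composite.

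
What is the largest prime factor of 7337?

29

7337 = 11 · 667
667 = 23 · 29
29 is prime.
So 7337 = 11 · 23 · 29; the largest prime factor is 29.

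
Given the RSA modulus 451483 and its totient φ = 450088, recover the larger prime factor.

φ(n) = (p−1)(q−1) = n − (p+q) + 1, so p + q = 451483 − 450088 + 1 = 1396.
p and q are the roots of t² − 1396t + 451483 = 0.
Discriminant: 1396² − 4·451483 = 1948816 − 1805932 = 142884; √142884 = 378.
q = (1396 − 378)/2 = 509, p = (1396 + 378)/2 = 887.
Check: 509 · 887 = 451483.

887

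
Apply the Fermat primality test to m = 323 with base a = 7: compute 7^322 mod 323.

83

7^1 ≡ 7 (mod 323)
7^2 ≡ 7^2 = 49 ≡ 49 (mod 323)
7^4 ≡ 49^2 = 2401 ≡ 140 (mod 323)
7^8 ≡ 140^2 = 19600 ≡ 220 (mod 323)
7^16 ≡ 220^2 = 48400 ≡ 273 (mod 323)
7^32 ≡ 273^2 = 74529 ≡ 239 (mod 323)
7^64 ≡ 239^2 = 57121 ≡ 273 (mod 323)
7^128 ≡ 273^2 = 74529 ≡ 239 (mod 323)
7^256 ≡ 239^2 = 57121 ≡ 273 (mod 323)
322 = 256 + 64 + 2 in binary powers of 2.
So 7^322 ≡ 273 · 273 · 49 ≡ 83 (mod 323).
Since 83 ≠ 1, base 7 is a Fermat witness: 323 is composite.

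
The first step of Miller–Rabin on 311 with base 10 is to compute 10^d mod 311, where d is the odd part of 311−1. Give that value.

311 − 1 = 310 = 2^1 · 155, so d = 155.
10^1 ≡ 10 (mod 311)
10^2 ≡ 10^2 = 100 ≡ 100 (mod 311)
10^4 ≡ 100^2 = 10000 ≡ 48 (mod 311)
10^8 ≡ 48^2 = 2304 ≡ 127 (mod 311)
10^16 ≡ 127^2 = 16129 ≡ 268 (mod 311)
10^32 ≡ 268^2 = 71824 ≡ 294 (mod 311)
10^64 ≡ 294^2 = 86436 ≡ 289 (mod 311)
10^128 ≡ 289^2 = 83521 ≡ 173 (mod 311)
155 = 128 + 16 + 8 + 2 + 1 in binary powers of 2.
So 10^155 ≡ 173 · 268 · 127 · 100 · 10 ≡ 1 (mod 311).
Since 10^d ≡ 1 (mod 311), base 10 does not prove 311 composite.

1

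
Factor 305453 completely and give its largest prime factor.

305453 = 47 · 6499
6499 = 67 · 97
97 is prime.
So 305453 = 47 · 67 · 97; the largest prime factor is 97.

97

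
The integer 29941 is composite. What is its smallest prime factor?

29941 is odd.
Digit sum 25, not divisible by 3.
Ends in 1: not divisible by 5.
7: 29941 = 7·4277 + 2
11: 29941 = 11·2721 + 10
13: 29941 = 13·2303 + 2
17: 29941 = 17·1761 + 4
19: 29941 = 19·1575 + 16
23: 29941 = 23·1301 + 18
29: 29941 = 29·1032 + 13
31: 29941 = 31·965 + 26
37: 29941 = 37·809 + 8
41: 29941 = 41·730 + 11
43: 29941 = 43·696 + 13
47: 29941 = 47·637 + 2
53: 29941 = 53·564 + 49
59: 29941 = 59·507 + 28
61: 29941 = 61·490 + 51
67: 29941 = 67·446 + 59
71: 29941 = 71·421 + 50
73: 29941 = 73·410 + 11
79: 29941 = 79·379

79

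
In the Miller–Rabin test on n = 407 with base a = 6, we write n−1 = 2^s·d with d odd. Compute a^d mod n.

216

407 − 1 = 406 = 2^1 · 203, so d = 203.
6^1 ≡ 6 (mod 407)
6^2 ≡ 6^2 = 36 ≡ 36 (mod 407)
6^4 ≡ 36^2 = 1296 ≡ 75 (mod 407)
6^8 ≡ 75^2 = 5625 ≡ 334 (mod 407)
6^16 ≡ 334^2 = 111556 ≡ 38 (mod 407)
6^32 ≡ 38^2 = 1444 ≡ 223 (mod 407)
6^64 ≡ 223^2 = 49729 ≡ 75 (mod 407)
6^128 ≡ 75^2 = 5625 ≡ 334 (mod 407)
203 = 128 + 64 + 8 + 2 + 1 in binary powers of 2.
So 6^203 ≡ 334 · 75 · 334 · 36 · 6 ≡ 216 (mod 407).
Squaring chain: 216; never reaches −1, so base 6 is a Miller–Rabin witness that 407 is composite.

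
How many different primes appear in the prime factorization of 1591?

1591 = 37 · 43
1591 = 37 · 43, which has 2 distinct prime factors.

2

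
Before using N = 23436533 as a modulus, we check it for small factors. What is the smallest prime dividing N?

23436533 is odd.
Digit sum 29, not divisible by 3.
Ends in 3: not divisible by 5.
7: 23436533 = 7·3348076 + 1
11: 23436533 = 11·2130593 + 10
13: 23436533 = 13·1802810 + 3
17: 23436533 = 17·1378619 + 10
19: 23436533 = 19·1233501 + 14
23: 23436533 = 23·1018979 + 16
29: 23436533 = 29·808156 + 9
31: 23436533 = 31·756017 + 6
37: 23436533 = 37·633419 + 30
41: 23436533 = 41·571622 + 31
43: 23436533 = 43·545035 + 28
47: 23436533 = 47·498649 + 30
53: 23436533 = 53·442198 + 39
59: 23436533 = 59·397229 + 22
61: 23436533 = 61·384205 + 28
67: 23436533 = 67·349799

67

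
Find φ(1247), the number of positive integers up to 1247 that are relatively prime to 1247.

Factor: 1247 = 29 · 43.
φ(1247) = (29−1) · (43−1) = 28 · 42 = 1176.

1176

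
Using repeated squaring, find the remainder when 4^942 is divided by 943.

4^1 ≡ 4 (mod 943)
4^2 ≡ 4^2 = 16 ≡ 16 (mod 943)
4^4 ≡ 16^2 = 256 ≡ 256 (mod 943)
4^8 ≡ 256^2 = 65536 ≡ 469 (mod 943)
4^16 ≡ 469^2 = 219961 ≡ 242 (mod 943)
4^32 ≡ 242^2 = 58564 ≡ 98 (mod 943)
4^64 ≡ 98^2 = 9604 ≡ 174 (mod 943)
4^128 ≡ 174^2 = 30276 ≡ 100 (mod 943)
4^256 ≡ 100^2 = 10000 ≡ 570 (mod 943)
4^512 ≡ 570^2 = 324900 ≡ 508 (mod 943)
942 = 512 + 256 + 128 + 32 + 8 + 4 + 2 in binary powers of 2.
So 4^942 ≡ 508 · 570 · 100 · 98 · 469 · 256 · 16 ≡ 836 (mod 943).
Since 836 ≠ 1, base 4 is a Fermat witness: 943 is composite.

836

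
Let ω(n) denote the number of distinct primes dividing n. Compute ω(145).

2

145 = 5 · 29
145 = 5 · 29, which has 2 distinct prime factors.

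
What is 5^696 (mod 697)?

611

5^1 ≡ 5 (mod 697)
5^2 ≡ 5^2 = 25 ≡ 25 (mod 697)
5^4 ≡ 25^2 = 625 ≡ 625 (mod 697)
5^8 ≡ 625^2 = 390625 ≡ 305 (mod 697)
5^16 ≡ 305^2 = 93025 ≡ 324 (mod 697)
5^32 ≡ 324^2 = 104976 ≡ 426 (mod 697)
5^64 ≡ 426^2 = 181476 ≡ 256 (mod 697)
5^128 ≡ 256^2 = 65536 ≡ 18 (mod 697)
5^256 ≡ 18^2 = 324 ≡ 324 (mod 697)
5^512 ≡ 324^2 = 104976 ≡ 426 (mod 697)
696 = 512 + 128 + 32 + 16 + 8 in binary powers of 2.
So 5^696 ≡ 426 · 18 · 426 · 324 · 305 ≡ 611 (mod 697).
Since 611 ≠ 1, base 5 is a Fermat witness: 697 is composite.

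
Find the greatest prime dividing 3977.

3977 = 41 · 97
97 is prime.
So 3977 = 41 · 97; the largest prime factor is 97.

97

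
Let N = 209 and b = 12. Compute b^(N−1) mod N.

12^1 ≡ 12 (mod 209)
12^2 ≡ 12^2 = 144 ≡ 144 (mod 209)
12^4 ≡ 144^2 = 20736 ≡ 45 (mod 209)
12^8 ≡ 45^2 = 2025 ≡ 144 (mod 209)
12^16 ≡ 144^2 = 20736 ≡ 45 (mod 209)
12^32 ≡ 45^2 = 2025 ≡ 144 (mod 209)
12^64 ≡ 144^2 = 20736 ≡ 45 (mod 209)
12^128 ≡ 45^2 = 2025 ≡ 144 (mod 209)
208 = 128 + 64 + 16 in binary powers of 2.
So 12^208 ≡ 144 · 45 · 45 ≡ 45 (mod 209).
Since 45 ≠ 1, base 12 is a Fermat witness: 209 is composite.

45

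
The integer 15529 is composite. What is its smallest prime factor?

15529 is odd.
Digit sum 22, not divisible by 3.
Ends in 9: not divisible by 5.
7: 15529 = 7·2218 + 3
11: 15529 = 11·1411 + 8
13: 15529 = 13·1194 + 7
17: 15529 = 17·913 + 8
19: 15529 = 19·817 + 6
23: 15529 = 23·675 + 4
29: 15529 = 29·535 + 14
31: 15529 = 31·500 + 29
37: 15529 = 37·419 + 26
41: 15529 = 41·378 + 31
43: 15529 = 43·361 + 6
47: 15529 = 47·330 + 19
53: 15529 = 53·293

53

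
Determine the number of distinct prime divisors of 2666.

2666 = 2 · 1333
1333 = 31 · 43
2666 = 2 · 31 · 43, which has 3 distinct prime factors.

3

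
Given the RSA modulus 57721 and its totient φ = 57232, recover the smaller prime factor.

197

φ(n) = (p−1)(q−1) = n − (p+q) + 1, so p + q = 57721 − 57232 + 1 = 490.
p and q are the roots of t² − 490t + 57721 = 0.
Discriminant: 490² − 4·57721 = 240100 − 230884 = 9216; √9216 = 96.
q = (490 − 96)/2 = 197, p = (490 + 96)/2 = 293.
Check: 197 · 293 = 57721.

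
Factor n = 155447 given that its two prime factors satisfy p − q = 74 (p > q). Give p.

433

Since p = q + 74, we have 155447 = q(q + 74), so q² + 74q − 155447 = 0.
Discriminant: 74² + 4·155447 = 5476 + 621788 = 627264; √627264 = 792.
q = (−74 + 792)/2 = 359, and p = q + 74 = 433.
Check: 359 · 433 = 155447.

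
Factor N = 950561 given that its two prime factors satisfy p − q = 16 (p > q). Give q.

Since p = q + 16, we have 950561 = q(q + 16), so q² + 16q − 950561 = 0.
Discriminant: 16² + 4·950561 = 256 + 3802244 = 3802500; √3802500 = 1950.
q = (−16 + 1950)/2 = 967, and p = q + 16 = 983.
Check: 967 · 983 = 950561.

967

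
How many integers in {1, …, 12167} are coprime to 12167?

11638

Factor: 12167 = 23^3.
φ(12167) = 23^2·(23−1) = 11638.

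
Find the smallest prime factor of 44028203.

97

44028203 is odd.
Digit sum 23, not divisible by 3.
Ends in 3: not divisible by 5.
7: 44028203 = 7·6289743 + 2
11: 44028203 = 11·4002563 + 10
13: 44028203 = 13·3386784 + 11
17: 44028203 = 17·2589894 + 5
19: 44028203 = 19·2317273 + 16
23: 44028203 = 23·1914269 + 16
29: 44028203 = 29·1518213 + 26
31: 44028203 = 31·1420264 + 19
37: 44028203 = 37·1189951 + 16
41: 44028203 = 41·1073858 + 25
43: 44028203 = 43·1023911 + 30
47: 44028203 = 47·936770 + 13
53: 44028203 = 53·830720 + 43
59: 44028203 = 59·746240 + 43
61: 44028203 = 61·721773 + 50
67: 44028203 = 67·657137 + 24
71: 44028203 = 71·620115 + 38
73: 44028203 = 73·603126 + 5
79: 44028203 = 79·557319 + 2
83: 44028203 = 83·530460 + 23
89: 44028203 = 89·494698 + 81
97: 44028203 = 97·453899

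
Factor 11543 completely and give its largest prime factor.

97

11543 = 7 · 1649
1649 = 17 · 97
97 is prime.
So 11543 = 7 · 17 · 97; the largest prime factor is 97.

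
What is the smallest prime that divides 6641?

29

6641 is odd.
Digit sum 17, not divisible by 3.
Ends in 1: not divisible by 5.
7: 6641 = 7·948 + 5
11: 6641 = 11·603 + 8
13: 6641 = 13·510 + 11
17: 6641 = 17·390 + 11
19: 6641 = 19·349 + 10
23: 6641 = 23·288 + 17
29: 6641 = 29·229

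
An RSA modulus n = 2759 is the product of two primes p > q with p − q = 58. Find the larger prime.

89

Since p = q + 58, we have 2759 = q(q + 58), so q² + 58q − 2759 = 0.
Discriminant: 58² + 4·2759 = 3364 + 11036 = 14400; √14400 = 120.
q = (−58 + 120)/2 = 31, and p = q + 58 = 89.
Check: 31 · 89 = 2759.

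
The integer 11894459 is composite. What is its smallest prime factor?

11894459 is odd.
Digit sum 41, not divisible by 3.
Ends in 9: not divisible by 5.
7: 11894459 = 7·1699208 + 3
11: 11894459 = 11·1081314 + 5
13: 11894459 = 13·914958 + 5
17: 11894459 = 17·699674 + 1
19: 11894459 = 19·626024 + 3
23: 11894459 = 23·517150 + 9
29: 11894459 = 29·410153 + 22
31: 11894459 = 31·383692 + 7
37: 11894459 = 37·321471 + 32
41: 11894459 = 41·290108 + 31
43: 11894459 = 43·276615 + 14
47: 11894459 = 47·253073 + 28
53: 11894459 = 53·224423 + 40
59: 11894459 = 59·201601

59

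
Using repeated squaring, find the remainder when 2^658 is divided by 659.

1

2^1 ≡ 2 (mod 659)
2^2 ≡ 2^2 = 4 ≡ 4 (mod 659)
2^4 ≡ 4^2 = 16 ≡ 16 (mod 659)
2^8 ≡ 16^2 = 256 ≡ 256 (mod 659)
2^16 ≡ 256^2 = 65536 ≡ 295 (mod 659)
2^32 ≡ 295^2 = 87025 ≡ 37 (mod 659)
2^64 ≡ 37^2 = 1369 ≡ 51 (mod 659)
2^128 ≡ 51^2 = 2601 ≡ 624 (mod 659)
2^256 ≡ 624^2 = 389376 ≡ 566 (mod 659)
2^512 ≡ 566^2 = 320356 ≡ 82 (mod 659)
658 = 512 + 128 + 16 + 2 in binary powers of 2.
So 2^658 ≡ 82 · 624 · 295 · 4 ≡ 1 (mod 659).
Since the result is 1, base 2 gives no evidence that 659 is composite.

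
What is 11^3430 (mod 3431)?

1583

11^1 ≡ 11 (mod 3431)
11^2 ≡ 11^2 = 121 ≡ 121 (mod 3431)
11^4 ≡ 121^2 = 14641 ≡ 917 (mod 3431)
11^8 ≡ 917^2 = 840889 ≡ 294 (mod 3431)
11^16 ≡ 294^2 = 86436 ≡ 661 (mod 3431)
11^32 ≡ 661^2 = 436921 ≡ 1184 (mod 3431)
11^64 ≡ 1184^2 = 1401856 ≡ 2008 (mod 3431)
11^128 ≡ 2008^2 = 4032064 ≡ 639 (mod 3431)
11^256 ≡ 639^2 = 408321 ≡ 32 (mod 3431)
11^512 ≡ 32^2 = 1024 ≡ 1024 (mod 3431)
11^1024 ≡ 1024^2 = 1048576 ≡ 2121 (mod 3431)
11^2048 ≡ 2121^2 = 4498641 ≡ 600 (mod 3431)
3430 = 2048 + 1024 + 256 + 64 + 32 + 4 + 2 in binary powers of 2.
So 11^3430 ≡ 600 · 2121 · 32 · 2008 · 1184 · 917 · 121 ≡ 1583 (mod 3431).
Since 1583 ≠ 1, base 11 is a Fermat witness: 3431 is composite.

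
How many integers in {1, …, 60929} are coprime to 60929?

53200

Factor: 60929 = 11 · 29 · 191.
φ(60929) = (11−1) · (29−1) · (191−1) = 10 · 28 · 190 = 53200.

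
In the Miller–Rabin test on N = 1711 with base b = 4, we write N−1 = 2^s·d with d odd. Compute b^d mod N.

265

1711 − 1 = 1710 = 2^1 · 855, so d = 855.
4^1 ≡ 4 (mod 1711)
4^2 ≡ 4^2 = 16 ≡ 16 (mod 1711)
4^4 ≡ 16^2 = 256 ≡ 256 (mod 1711)
4^8 ≡ 256^2 = 65536 ≡ 518 (mod 1711)
4^16 ≡ 518^2 = 268324 ≡ 1408 (mod 1711)
4^32 ≡ 1408^2 = 1982464 ≡ 1126 (mod 1711)
4^64 ≡ 1126^2 = 1267876 ≡ 25 (mod 1711)
4^128 ≡ 25^2 = 625 ≡ 625 (mod 1711)
4^256 ≡ 625^2 = 390625 ≡ 517 (mod 1711)
4^512 ≡ 517^2 = 267289 ≡ 373 (mod 1711)
855 = 512 + 256 + 64 + 16 + 4 + 2 + 1 in binary powers of 2.
So 4^855 ≡ 373 · 517 · 25 · 1408 · 256 · 16 · 4 ≡ 265 (mod 1711).
Squaring chain: 265; never reaches −1, so base 4 is a Miller–Rabin witness that 1711 is composite.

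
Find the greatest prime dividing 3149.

67

3149 = 47 · 67
67 is prime.
So 3149 = 47 · 67; the largest prime factor is 67.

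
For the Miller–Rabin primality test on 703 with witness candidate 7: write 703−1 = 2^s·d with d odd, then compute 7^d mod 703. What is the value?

703 − 1 = 702 = 2^1 · 351, so d = 351.
7^1 ≡ 7 (mod 703)
7^2 ≡ 7^2 = 49 ≡ 49 (mod 703)
7^4 ≡ 49^2 = 2401 ≡ 292 (mod 703)
7^8 ≡ 292^2 = 85264 ≡ 201 (mod 703)
7^16 ≡ 201^2 = 40401 ≡ 330 (mod 703)
7^32 ≡ 330^2 = 108900 ≡ 638 (mod 703)
7^64 ≡ 638^2 = 407044 ≡ 7 (mod 703)
7^128 ≡ 7^2 = 49 ≡ 49 (mod 703)
7^256 ≡ 49^2 = 2401 ≡ 292 (mod 703)
351 = 256 + 64 + 16 + 8 + 4 + 2 + 1 in binary powers of 2.
So 7^351 ≡ 292 · 7 · 330 · 201 · 292 · 49 · 7 ≡ 1 (mod 703).
Since 7^d ≡ 1 (mod 703), base 7 does not prove 703 composite.

1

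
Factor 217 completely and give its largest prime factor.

217 = 7 · 31
31 is prime.
So 217 = 7 · 31; the largest prime factor is 31.

31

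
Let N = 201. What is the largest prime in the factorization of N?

67

201 = 3 · 67
67 is prime.
So 201 = 3 · 67; the largest prime factor is 67.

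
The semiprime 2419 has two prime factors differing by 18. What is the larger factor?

Since p = q + 18, we have 2419 = q(q + 18), so q² + 18q − 2419 = 0.
Discriminant: 18² + 4·2419 = 324 + 9676 = 10000; √10000 = 100.
q = (−18 + 100)/2 = 41, and p = q + 18 = 59.
Check: 41 · 59 = 2419.

59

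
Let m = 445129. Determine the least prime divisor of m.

31

445129 is odd.
Digit sum 25, not divisible by 3.
Ends in 9: not divisible by 5.
7: 445129 = 7·63589 + 6
11: 445129 = 11·40466 + 3
13: 445129 = 13·34240 + 9
17: 445129 = 17·26184 + 1
19: 445129 = 19·23427 + 16
23: 445129 = 23·19353 + 10
29: 445129 = 29·15349 + 8
31: 445129 = 31·14359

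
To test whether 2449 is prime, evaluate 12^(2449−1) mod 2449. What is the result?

907

12^1 ≡ 12 (mod 2449)
12^2 ≡ 12^2 = 144 ≡ 144 (mod 2449)
12^4 ≡ 144^2 = 20736 ≡ 1144 (mod 2449)
12^8 ≡ 1144^2 = 1308736 ≡ 970 (mod 2449)
12^16 ≡ 970^2 = 940900 ≡ 484 (mod 2449)
12^32 ≡ 484^2 = 234256 ≡ 1601 (mod 2449)
12^64 ≡ 1601^2 = 2563201 ≡ 1547 (mod 2449)
12^128 ≡ 1547^2 = 2393209 ≡ 536 (mod 2449)
12^256 ≡ 536^2 = 287296 ≡ 763 (mod 2449)
12^512 ≡ 763^2 = 582169 ≡ 1756 (mod 2449)
12^1024 ≡ 1756^2 = 3083536 ≡ 245 (mod 2449)
12^2048 ≡ 245^2 = 60025 ≡ 1249 (mod 2449)
2448 = 2048 + 256 + 128 + 16 in binary powers of 2.
So 12^2448 ≡ 1249 · 763 · 536 · 484 ≡ 907 (mod 2449).
Since 907 ≠ 1, base 12 is a Fermat witness: 2449 is composite.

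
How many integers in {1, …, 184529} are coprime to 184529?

Factor: 184529 = 23 · 71 · 113.
φ(184529) = (23−1) · (71−1) · (113−1) = 22 · 70 · 112 = 172480.

172480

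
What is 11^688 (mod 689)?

11^1 ≡ 11 (mod 689)
11^2 ≡ 11^2 = 121 ≡ 121 (mod 689)
11^4 ≡ 121^2 = 14641 ≡ 172 (mod 689)
11^8 ≡ 172^2 = 29584 ≡ 646 (mod 689)
11^16 ≡ 646^2 = 417316 ≡ 471 (mod 689)
11^32 ≡ 471^2 = 221841 ≡ 672 (mod 689)
11^64 ≡ 672^2 = 451584 ≡ 289 (mod 689)
11^128 ≡ 289^2 = 83521 ≡ 152 (mod 689)
11^256 ≡ 152^2 = 23104 ≡ 367 (mod 689)
11^512 ≡ 367^2 = 134689 ≡ 334 (mod 689)
688 = 512 + 128 + 32 + 16 in binary powers of 2.
So 11^688 ≡ 334 · 152 · 672 · 471 ≡ 289 (mod 689).
Since 289 ≠ 1, base 11 is a Fermat witness: 689 is composite.

289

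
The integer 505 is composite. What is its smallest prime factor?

5

505 is odd.
Digit sum 10, not divisible by 3.
Ends in 5: divisible by 5.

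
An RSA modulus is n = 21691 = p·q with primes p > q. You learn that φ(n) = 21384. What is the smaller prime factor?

109

φ(n) = (p−1)(q−1) = n − (p+q) + 1, so p + q = 21691 − 21384 + 1 = 308.
p and q are the roots of t² − 308t + 21691 = 0.
Discriminant: 308² − 4·21691 = 94864 − 86764 = 8100; √8100 = 90.
q = (308 − 90)/2 = 109, p = (308 + 90)/2 = 199.
Check: 109 · 199 = 21691.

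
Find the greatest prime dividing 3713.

79

3713 = 47 · 79
79 is prime.
So 3713 = 47 · 79; the largest prime factor is 79.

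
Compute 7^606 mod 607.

7^1 ≡ 7 (mod 607)
7^2 ≡ 7^2 = 49 ≡ 49 (mod 607)
7^4 ≡ 49^2 = 2401 ≡ 580 (mod 607)
7^8 ≡ 580^2 = 336400 ≡ 122 (mod 607)
7^16 ≡ 122^2 = 14884 ≡ 316 (mod 607)
7^32 ≡ 316^2 = 99856 ≡ 308 (mod 607)
7^64 ≡ 308^2 = 94864 ≡ 172 (mod 607)
7^128 ≡ 172^2 = 29584 ≡ 448 (mod 607)
7^256 ≡ 448^2 = 200704 ≡ 394 (mod 607)
7^512 ≡ 394^2 = 155236 ≡ 451 (mod 607)
606 = 512 + 64 + 16 + 8 + 4 + 2 in binary powers of 2.
So 7^606 ≡ 451 · 172 · 316 · 122 · 580 · 49 ≡ 1 (mod 607).
Since the result is 1, base 7 gives no evidence that 607 is composite.

1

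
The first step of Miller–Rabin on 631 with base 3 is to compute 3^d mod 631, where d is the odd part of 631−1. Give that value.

630

631 − 1 = 630 = 2^1 · 315, so d = 315.
3^1 ≡ 3 (mod 631)
3^2 ≡ 3^2 = 9 ≡ 9 (mod 631)
3^4 ≡ 9^2 = 81 ≡ 81 (mod 631)
3^8 ≡ 81^2 = 6561 ≡ 251 (mod 631)
3^16 ≡ 251^2 = 63001 ≡ 532 (mod 631)
3^32 ≡ 532^2 = 283024 ≡ 336 (mod 631)
3^64 ≡ 336^2 = 112896 ≡ 578 (mod 631)
3^128 ≡ 578^2 = 334084 ≡ 285 (mod 631)
3^256 ≡ 285^2 = 81225 ≡ 457 (mod 631)
315 = 256 + 32 + 16 + 8 + 2 + 1 in binary powers of 2.
So 3^315 ≡ 457 · 336 · 532 · 251 · 9 · 3 ≡ 630 (mod 631).
Since 3^d ≡ 630 (mod 631), base 3 does not prove 631 composite.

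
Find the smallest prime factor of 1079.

13

1079 is odd.
Digit sum 17, not divisible by 3.
Ends in 9: not divisible by 5.
7: 1079 = 7·154 + 1
11: 1079 = 11·98 + 1
13: 1079 = 13·83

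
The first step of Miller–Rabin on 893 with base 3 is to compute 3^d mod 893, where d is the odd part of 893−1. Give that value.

893 − 1 = 892 = 2^2 · 223, so d = 223.
3^1 ≡ 3 (mod 893)
3^2 ≡ 3^2 = 9 ≡ 9 (mod 893)
3^4 ≡ 9^2 = 81 ≡ 81 (mod 893)
3^8 ≡ 81^2 = 6561 ≡ 310 (mod 893)
3^16 ≡ 310^2 = 96100 ≡ 549 (mod 893)
3^32 ≡ 549^2 = 301401 ≡ 460 (mod 893)
3^64 ≡ 460^2 = 211600 ≡ 852 (mod 893)
3^128 ≡ 852^2 = 725904 ≡ 788 (mod 893)
223 = 128 + 64 + 16 + 8 + 4 + 2 + 1 in binary powers of 2.
So 3^223 ≡ 788 · 852 · 549 · 310 · 81 · 9 · 3 ≡ 173 (mod 893).
Squaring chain: 173 → 460; never reaches −1, so base 3 is a Miller–Rabin witness that 893 is composite.

173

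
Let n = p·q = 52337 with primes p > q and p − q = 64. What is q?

199

Since p = q + 64, we have 52337 = q(q + 64), so q² + 64q − 52337 = 0.
Discriminant: 64² + 4·52337 = 4096 + 209348 = 213444; √213444 = 462.
q = (−64 + 462)/2 = 199, and p = q + 64 = 263.
Check: 199 · 263 = 52337.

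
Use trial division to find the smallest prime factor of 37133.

37133 is odd.
Digit sum 17, not divisible by 3.
Ends in 3: not divisible by 5.
7: 37133 = 7·5304 + 5
11: 37133 = 11·3375 + 8
13: 37133 = 13·2856 + 5
17: 37133 = 17·2184 + 5
19: 37133 = 19·1954 + 7
23: 37133 = 23·1614 + 11
29: 37133 = 29·1280 + 13
31: 37133 = 31·1197 + 26
37: 37133 = 37·1003 + 22
41: 37133 = 41·905 + 28
43: 37133 = 43·863 + 24
47: 37133 = 47·790 + 3
53: 37133 = 53·700 + 33
59: 37133 = 59·629 + 22
61: 37133 = 61·608 + 45
67: 37133 = 67·554 + 15
71: 37133 = 71·523

71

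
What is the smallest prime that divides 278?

2

278 is even: 2 divides it.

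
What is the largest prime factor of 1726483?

83

1726483 = 11 · 156953
156953 = 31 · 5063
5063 = 61 · 83
83 is prime.
So 1726483 = 11 · 31 · 61 · 83; the largest prime factor is 83.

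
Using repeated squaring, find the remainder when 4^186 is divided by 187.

169

4^1 ≡ 4 (mod 187)
4^2 ≡ 4^2 = 16 ≡ 16 (mod 187)
4^4 ≡ 16^2 = 256 ≡ 69 (mod 187)
4^8 ≡ 69^2 = 4761 ≡ 86 (mod 187)
4^16 ≡ 86^2 = 7396 ≡ 103 (mod 187)
4^32 ≡ 103^2 = 10609 ≡ 137 (mod 187)
4^64 ≡ 137^2 = 18769 ≡ 69 (mod 187)
4^128 ≡ 69^2 = 4761 ≡ 86 (mod 187)
186 = 128 + 32 + 16 + 8 + 2 in binary powers of 2.
So 4^186 ≡ 86 · 137 · 103 · 86 · 16 ≡ 169 (mod 187).
Since 169 ≠ 1, base 4 is a Fermat witness: 187 is composite.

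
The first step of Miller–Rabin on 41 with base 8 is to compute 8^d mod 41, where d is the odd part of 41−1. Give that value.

9

41 − 1 = 40 = 2^3 · 5, so d = 5.
8^1 ≡ 8 (mod 41)
8^2 ≡ 8^2 = 64 ≡ 23 (mod 41)
8^4 ≡ 23^2 = 529 ≡ 37 (mod 41)
5 = 4 + 1 in binary powers of 2.
So 8^5 ≡ 37 · 8 ≡ 9 (mod 41).
Squaring chain: 9 → 40 → 1; reaches −1, so base 8 does not prove 41 composite.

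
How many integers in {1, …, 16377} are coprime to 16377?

10608

Factor: 16377 = 3 · 53 · 103.
φ(16377) = (3−1) · (53−1) · (103−1) = 2 · 52 · 102 = 10608.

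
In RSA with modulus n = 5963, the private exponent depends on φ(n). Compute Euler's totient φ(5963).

Factor: 5963 = 67 · 89.
φ(5963) = (67−1) · (89−1) = 66 · 88 = 5808.

5808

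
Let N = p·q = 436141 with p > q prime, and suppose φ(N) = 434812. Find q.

φ(n) = (p−1)(q−1) = n − (p+q) + 1, so p + q = 436141 − 434812 + 1 = 1330.
p and q are the roots of t² − 1330t + 436141 = 0.
Discriminant: 1330² − 4·436141 = 1768900 − 1744564 = 24336; √24336 = 156.
q = (1330 − 156)/2 = 587, p = (1330 + 156)/2 = 743.
Check: 587 · 743 = 436141.

587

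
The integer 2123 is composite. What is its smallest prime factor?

11

2123 is odd.
Digit sum 8, not divisible by 3.
Ends in 3: not divisible by 5.
7: 2123 = 7·303 + 2
11: 2123 = 11·193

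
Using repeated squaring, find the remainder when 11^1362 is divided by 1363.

11^1 ≡ 11 (mod 1363)
11^2 ≡ 11^2 = 121 ≡ 121 (mod 1363)
11^4 ≡ 121^2 = 14641 ≡ 1011 (mod 1363)
11^8 ≡ 1011^2 = 1022121 ≡ 1234 (mod 1363)
11^16 ≡ 1234^2 = 1522756 ≡ 285 (mod 1363)
11^32 ≡ 285^2 = 81225 ≡ 808 (mod 1363)
11^64 ≡ 808^2 = 652864 ≡ 1350 (mod 1363)
11^128 ≡ 1350^2 = 1822500 ≡ 169 (mod 1363)
11^256 ≡ 169^2 = 28561 ≡ 1301 (mod 1363)
11^512 ≡ 1301^2 = 1692601 ≡ 1118 (mod 1363)
11^1024 ≡ 1118^2 = 1249924 ≡ 53 (mod 1363)
1362 = 1024 + 256 + 64 + 16 + 2 in binary powers of 2.
So 11^1362 ≡ 53 · 1301 · 1350 · 285 · 121 ≡ 1193 (mod 1363).
Since 1193 ≠ 1, base 11 is a Fermat witness: 1363 is composite.

1193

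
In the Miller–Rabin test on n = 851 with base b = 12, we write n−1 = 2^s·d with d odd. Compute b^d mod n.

851 − 1 = 850 = 2^1 · 425, so d = 425.
12^1 ≡ 12 (mod 851)
12^2 ≡ 12^2 = 144 ≡ 144 (mod 851)
12^4 ≡ 144^2 = 20736 ≡ 312 (mod 851)
12^8 ≡ 312^2 = 97344 ≡ 330 (mod 851)
12^16 ≡ 330^2 = 108900 ≡ 823 (mod 851)
12^32 ≡ 823^2 = 677329 ≡ 784 (mod 851)
12^64 ≡ 784^2 = 614656 ≡ 234 (mod 851)
12^128 ≡ 234^2 = 54756 ≡ 292 (mod 851)
12^256 ≡ 292^2 = 85264 ≡ 164 (mod 851)
425 = 256 + 128 + 32 + 8 + 1 in binary powers of 2.
So 12^425 ≡ 164 · 292 · 784 · 330 · 12 ≡ 292 (mod 851).
Squaring chain: 292; never reaches −1, so base 12 is a Miller–Rabin witness that 851 is composite.

292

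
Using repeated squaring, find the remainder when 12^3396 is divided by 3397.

1116

12^1 ≡ 12 (mod 3397)
12^2 ≡ 12^2 = 144 ≡ 144 (mod 3397)
12^4 ≡ 144^2 = 20736 ≡ 354 (mod 3397)
12^8 ≡ 354^2 = 125316 ≡ 3024 (mod 3397)
12^16 ≡ 3024^2 = 9144576 ≡ 3249 (mod 3397)
12^32 ≡ 3249^2 = 10556001 ≡ 1522 (mod 3397)
12^64 ≡ 1522^2 = 2316484 ≡ 3127 (mod 3397)
12^128 ≡ 3127^2 = 9778129 ≡ 1563 (mod 3397)
12^256 ≡ 1563^2 = 2442969 ≡ 526 (mod 3397)
12^512 ≡ 526^2 = 276676 ≡ 1519 (mod 3397)
12^1024 ≡ 1519^2 = 2307361 ≡ 798 (mod 3397)
12^2048 ≡ 798^2 = 636804 ≡ 1565 (mod 3397)
3396 = 2048 + 1024 + 256 + 64 + 4 in binary powers of 2.
So 12^3396 ≡ 1565 · 798 · 526 · 3127 · 354 ≡ 1116 (mod 3397).
Since 1116 ≠ 1, base 12 is a Fermat witness: 3397 is composite.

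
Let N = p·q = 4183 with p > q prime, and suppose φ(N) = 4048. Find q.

φ(n) = (p−1)(q−1) = n − (p+q) + 1, so p + q = 4183 − 4048 + 1 = 136.
p and q are the roots of t² − 136t + 4183 = 0.
Discriminant: 136² − 4·4183 = 18496 − 16732 = 1764; √1764 = 42.
q = (136 − 42)/2 = 47, p = (136 + 42)/2 = 89.
Check: 47 · 89 = 4183.

47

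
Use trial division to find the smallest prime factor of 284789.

284789 is odd.
Digit sum 38, not divisible by 3.
Ends in 9: not divisible by 5.
7: 284789 = 7·40684 + 1
11: 284789 = 11·25889 + 10
13: 284789 = 13·21906 + 11
17: 284789 = 17·16752 + 5
19: 284789 = 19·14988 + 17
23: 284789 = 23·12382 + 3
29: 284789 = 29·9820 + 9
31: 284789 = 31·9186 + 23
37: 284789 = 37·7697

37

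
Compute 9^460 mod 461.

9^1 ≡ 9 (mod 461)
9^2 ≡ 9^2 = 81 ≡ 81 (mod 461)
9^4 ≡ 81^2 = 6561 ≡ 107 (mod 461)
9^8 ≡ 107^2 = 11449 ≡ 385 (mod 461)
9^16 ≡ 385^2 = 148225 ≡ 244 (mod 461)
9^32 ≡ 244^2 = 59536 ≡ 67 (mod 461)
9^64 ≡ 67^2 = 4489 ≡ 340 (mod 461)
9^128 ≡ 340^2 = 115600 ≡ 350 (mod 461)
9^256 ≡ 350^2 = 122500 ≡ 335 (mod 461)
460 = 256 + 128 + 64 + 8 + 4 in binary powers of 2.
So 9^460 ≡ 335 · 350 · 340 · 385 · 107 ≡ 1 (mod 461).
Since the result is 1, base 9 gives no evidence that 461 is composite.

1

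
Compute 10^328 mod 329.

10^1 ≡ 10 (mod 329)
10^2 ≡ 10^2 = 100 ≡ 100 (mod 329)
10^4 ≡ 100^2 = 10000 ≡ 130 (mod 329)
10^8 ≡ 130^2 = 16900 ≡ 121 (mod 329)
10^16 ≡ 121^2 = 14641 ≡ 165 (mod 329)
10^32 ≡ 165^2 = 27225 ≡ 247 (mod 329)
10^64 ≡ 247^2 = 61009 ≡ 144 (mod 329)
10^128 ≡ 144^2 = 20736 ≡ 9 (mod 329)
10^256 ≡ 9^2 = 81 ≡ 81 (mod 329)
328 = 256 + 64 + 8 in binary powers of 2.
So 10^328 ≡ 81 · 144 · 121 ≡ 263 (mod 329).
Since 263 ≠ 1, base 10 is a Fermat witness: 329 is composite.

263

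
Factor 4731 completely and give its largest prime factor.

4731 = 3 · 1577
1577 = 19 · 83
83 is prime.
So 4731 = 3 · 19 · 83; the largest prime factor is 83.

83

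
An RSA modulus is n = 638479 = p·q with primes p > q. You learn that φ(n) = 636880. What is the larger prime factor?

839

φ(n) = (p−1)(q−1) = n − (p+q) + 1, so p + q = 638479 − 636880 + 1 = 1600.
p and q are the roots of t² − 1600t + 638479 = 0.
Discriminant: 1600² − 4·638479 = 2560000 − 2553916 = 6084; √6084 = 78.
q = (1600 − 78)/2 = 761, p = (1600 + 78)/2 = 839.
Check: 761 · 839 = 638479.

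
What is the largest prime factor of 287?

287 = 7 · 41
41 is prime.
So 287 = 7 · 41; the largest prime factor is 41.

41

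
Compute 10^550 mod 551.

10^1 ≡ 10 (mod 551)
10^2 ≡ 10^2 = 100 ≡ 100 (mod 551)
10^4 ≡ 100^2 = 10000 ≡ 82 (mod 551)
10^8 ≡ 82^2 = 6724 ≡ 112 (mod 551)
10^16 ≡ 112^2 = 12544 ≡ 422 (mod 551)
10^32 ≡ 422^2 = 178084 ≡ 111 (mod 551)
10^64 ≡ 111^2 = 12321 ≡ 199 (mod 551)
10^128 ≡ 199^2 = 39601 ≡ 480 (mod 551)
10^256 ≡ 480^2 = 230400 ≡ 82 (mod 551)
10^512 ≡ 82^2 = 6724 ≡ 112 (mod 551)
550 = 512 + 32 + 4 + 2 in binary powers of 2.
So 10^550 ≡ 112 · 111 · 82 · 100 ≡ 237 (mod 551).
Since 237 ≠ 1, base 10 is a Fermat witness: 551 is composite.

237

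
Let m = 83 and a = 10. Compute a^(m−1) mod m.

10^1 ≡ 10 (mod 83)
10^2 ≡ 10^2 = 100 ≡ 17 (mod 83)
10^4 ≡ 17^2 = 289 ≡ 40 (mod 83)
10^8 ≡ 40^2 = 1600 ≡ 23 (mod 83)
10^16 ≡ 23^2 = 529 ≡ 31 (mod 83)
10^32 ≡ 31^2 = 961 ≡ 48 (mod 83)
10^64 ≡ 48^2 = 2304 ≡ 63 (mod 83)
82 = 64 + 16 + 2 in binary powers of 2.
So 10^82 ≡ 63 · 31 · 17 ≡ 1 (mod 83).
Since the result is 1, base 10 gives no evidence that 83 is composite.

1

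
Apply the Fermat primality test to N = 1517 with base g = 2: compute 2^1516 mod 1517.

2^1 ≡ 2 (mod 1517)
2^2 ≡ 2^2 = 4 ≡ 4 (mod 1517)
2^4 ≡ 4^2 = 16 ≡ 16 (mod 1517)
2^8 ≡ 16^2 = 256 ≡ 256 (mod 1517)
2^16 ≡ 256^2 = 65536 ≡ 305 (mod 1517)
2^32 ≡ 305^2 = 93025 ≡ 488 (mod 1517)
2^64 ≡ 488^2 = 238144 ≡ 1492 (mod 1517)
2^128 ≡ 1492^2 = 2226064 ≡ 625 (mod 1517)
2^256 ≡ 625^2 = 390625 ≡ 756 (mod 1517)
2^512 ≡ 756^2 = 571536 ≡ 1144 (mod 1517)
2^1024 ≡ 1144^2 = 1308736 ≡ 1082 (mod 1517)
1516 = 1024 + 256 + 128 + 64 + 32 + 8 + 4 in binary powers of 2.
So 2^1516 ≡ 1082 · 756 · 625 · 1492 · 488 · 256 · 16 ≡ 756 (mod 1517).
Since 756 ≠ 1, base 2 is a Fermat witness: 1517 is composite.

756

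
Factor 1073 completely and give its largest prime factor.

37

1073 = 29 · 37
37 is prime.
So 1073 = 29 · 37; the largest prime factor is 37.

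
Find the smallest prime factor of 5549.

5549 is odd.
Digit sum 23, not divisible by 3.
Ends in 9: not divisible by 5.
7: 5549 = 7·792 + 5
11: 5549 = 11·504 + 5
13: 5549 = 13·426 + 11
17: 5549 = 17·326 + 7
19: 5549 = 19·292 + 1
23: 5549 = 23·241 + 6
29: 5549 = 29·191 + 10
31: 5549 = 31·179

31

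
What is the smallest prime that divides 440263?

440263 is odd.
Digit sum 19, not divisible by 3.
Ends in 3: not divisible by 5.
7: 440263 = 7·62894 + 5
11: 440263 = 11·40023 + 10
13: 440263 = 13·33866 + 5
17: 440263 = 17·25897 + 14
19: 440263 = 19·23171 + 14
23: 440263 = 23·19141 + 20
29: 440263 = 29·15181 + 14
31: 440263 = 31·14202 + 1
37: 440263 = 37·11899

37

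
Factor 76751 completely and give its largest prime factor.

76751 = 23 · 3337
3337 = 47 · 71
71 is prime.
So 76751 = 23 · 47 · 71; the largest prime factor is 71.

71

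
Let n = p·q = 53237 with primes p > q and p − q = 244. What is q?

Since p = q + 244, we have 53237 = q(q + 244), so q² + 244q − 53237 = 0.
Discriminant: 244² + 4·53237 = 59536 + 212948 = 272484; √272484 = 522.
q = (−244 + 522)/2 = 139, and p = q + 244 = 383.
Check: 139 · 383 = 53237.

139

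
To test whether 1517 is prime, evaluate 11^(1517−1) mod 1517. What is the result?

359

11^1 ≡ 11 (mod 1517)
11^2 ≡ 11^2 = 121 ≡ 121 (mod 1517)
11^4 ≡ 121^2 = 14641 ≡ 988 (mod 1517)
11^8 ≡ 988^2 = 976144 ≡ 713 (mod 1517)
11^16 ≡ 713^2 = 508369 ≡ 174 (mod 1517)
11^32 ≡ 174^2 = 30276 ≡ 1453 (mod 1517)
11^64 ≡ 1453^2 = 2111209 ≡ 1062 (mod 1517)
11^128 ≡ 1062^2 = 1127844 ≡ 713 (mod 1517)
11^256 ≡ 713^2 = 508369 ≡ 174 (mod 1517)
11^512 ≡ 174^2 = 30276 ≡ 1453 (mod 1517)
11^1024 ≡ 1453^2 = 2111209 ≡ 1062 (mod 1517)
1516 = 1024 + 256 + 128 + 64 + 32 + 8 + 4 in binary powers of 2.
So 11^1516 ≡ 1062 · 174 · 713 · 1062 · 1453 · 713 · 988 ≡ 359 (mod 1517).
Since 359 ≠ 1, base 11 is a Fermat witness: 1517 is composite.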